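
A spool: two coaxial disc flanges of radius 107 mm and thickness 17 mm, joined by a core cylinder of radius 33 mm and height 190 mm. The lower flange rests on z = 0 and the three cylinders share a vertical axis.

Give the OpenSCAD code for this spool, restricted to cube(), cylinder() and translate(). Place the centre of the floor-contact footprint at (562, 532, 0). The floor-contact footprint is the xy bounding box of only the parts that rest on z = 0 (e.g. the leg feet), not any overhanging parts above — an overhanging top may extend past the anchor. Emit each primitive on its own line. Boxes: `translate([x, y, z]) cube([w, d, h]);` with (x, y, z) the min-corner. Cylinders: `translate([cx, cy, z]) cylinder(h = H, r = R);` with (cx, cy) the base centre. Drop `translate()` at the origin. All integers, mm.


translate([562, 532, 0]) cylinder(h = 17, r = 107);
translate([562, 532, 17]) cylinder(h = 190, r = 33);
translate([562, 532, 207]) cylinder(h = 17, r = 107);


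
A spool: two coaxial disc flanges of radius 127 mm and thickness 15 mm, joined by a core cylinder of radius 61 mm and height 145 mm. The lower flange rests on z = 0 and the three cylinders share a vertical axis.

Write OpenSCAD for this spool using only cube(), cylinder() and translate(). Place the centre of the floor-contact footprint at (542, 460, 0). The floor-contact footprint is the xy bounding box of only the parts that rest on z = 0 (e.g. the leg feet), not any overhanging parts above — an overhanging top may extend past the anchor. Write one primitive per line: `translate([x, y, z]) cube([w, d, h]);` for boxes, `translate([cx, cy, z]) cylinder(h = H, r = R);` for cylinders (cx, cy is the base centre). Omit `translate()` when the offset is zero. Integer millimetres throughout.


translate([542, 460, 0]) cylinder(h = 15, r = 127);
translate([542, 460, 15]) cylinder(h = 145, r = 61);
translate([542, 460, 160]) cylinder(h = 15, r = 127);


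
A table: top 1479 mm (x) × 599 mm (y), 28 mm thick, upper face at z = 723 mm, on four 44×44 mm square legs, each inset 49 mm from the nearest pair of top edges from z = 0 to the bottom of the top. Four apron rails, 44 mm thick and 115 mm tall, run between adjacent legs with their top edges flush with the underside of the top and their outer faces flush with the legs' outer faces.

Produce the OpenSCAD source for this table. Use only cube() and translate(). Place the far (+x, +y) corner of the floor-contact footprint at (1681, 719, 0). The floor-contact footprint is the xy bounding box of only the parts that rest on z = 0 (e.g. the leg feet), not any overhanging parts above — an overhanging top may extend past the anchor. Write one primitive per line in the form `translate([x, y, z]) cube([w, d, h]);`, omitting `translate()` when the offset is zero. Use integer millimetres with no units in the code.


translate([251, 169, 695]) cube([1479, 599, 28]);
translate([300, 218, 0]) cube([44, 44, 695]);
translate([1637, 218, 0]) cube([44, 44, 695]);
translate([300, 675, 0]) cube([44, 44, 695]);
translate([1637, 675, 0]) cube([44, 44, 695]);
translate([344, 218, 580]) cube([1293, 44, 115]);
translate([344, 675, 580]) cube([1293, 44, 115]);
translate([300, 262, 580]) cube([44, 413, 115]);
translate([1637, 262, 580]) cube([44, 413, 115]);


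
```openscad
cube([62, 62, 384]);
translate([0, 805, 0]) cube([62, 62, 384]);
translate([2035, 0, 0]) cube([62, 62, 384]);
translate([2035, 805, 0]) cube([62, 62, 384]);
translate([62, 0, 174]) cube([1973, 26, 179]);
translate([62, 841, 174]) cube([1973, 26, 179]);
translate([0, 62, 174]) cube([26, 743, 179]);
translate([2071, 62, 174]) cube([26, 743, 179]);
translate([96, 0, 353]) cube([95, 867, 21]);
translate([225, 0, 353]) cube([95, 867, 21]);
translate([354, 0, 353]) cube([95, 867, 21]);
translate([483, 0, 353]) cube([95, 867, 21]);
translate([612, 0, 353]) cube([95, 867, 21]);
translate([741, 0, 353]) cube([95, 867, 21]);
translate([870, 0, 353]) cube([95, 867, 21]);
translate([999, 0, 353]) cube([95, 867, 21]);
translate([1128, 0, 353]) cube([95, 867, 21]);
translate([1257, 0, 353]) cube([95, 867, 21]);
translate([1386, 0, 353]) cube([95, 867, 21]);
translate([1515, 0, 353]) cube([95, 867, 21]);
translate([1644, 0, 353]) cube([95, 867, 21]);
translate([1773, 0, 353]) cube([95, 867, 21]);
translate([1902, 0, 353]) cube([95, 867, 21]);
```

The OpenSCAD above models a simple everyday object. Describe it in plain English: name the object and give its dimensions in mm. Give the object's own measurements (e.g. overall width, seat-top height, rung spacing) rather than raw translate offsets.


A bed frame 2097 mm long (x) by 867 mm wide (y). Four 62×62 mm corner posts, 384 mm tall, at the corners of the footprint. Four rails of 26 mm thickness and 179 mm height run between adjacent posts with their undersides at z = 174 mm, their outer faces flush with the outside of the frame (the two x-running rails run between the posts' inner faces; the two y-running rails run between the posts' inner faces). 15 slats, each 95 mm wide (x) and 21 mm thick, lie across the top of the two x-running rails, running the full 867 mm width of the frame in y; along x they sit between the end posts with a 34 mm gap after the −x posts and between neighbouring slats, leaving 38 mm before the +x posts.


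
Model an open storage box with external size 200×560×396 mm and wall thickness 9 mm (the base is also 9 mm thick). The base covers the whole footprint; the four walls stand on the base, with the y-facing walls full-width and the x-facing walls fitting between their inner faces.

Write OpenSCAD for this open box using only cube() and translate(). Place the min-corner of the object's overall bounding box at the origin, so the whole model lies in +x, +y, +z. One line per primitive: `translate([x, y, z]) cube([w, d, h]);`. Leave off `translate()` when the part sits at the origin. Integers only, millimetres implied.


cube([200, 560, 9]);
translate([0, 0, 9]) cube([200, 9, 387]);
translate([0, 551, 9]) cube([200, 9, 387]);
translate([0, 9, 9]) cube([9, 542, 387]);
translate([191, 9, 9]) cube([9, 542, 387]);


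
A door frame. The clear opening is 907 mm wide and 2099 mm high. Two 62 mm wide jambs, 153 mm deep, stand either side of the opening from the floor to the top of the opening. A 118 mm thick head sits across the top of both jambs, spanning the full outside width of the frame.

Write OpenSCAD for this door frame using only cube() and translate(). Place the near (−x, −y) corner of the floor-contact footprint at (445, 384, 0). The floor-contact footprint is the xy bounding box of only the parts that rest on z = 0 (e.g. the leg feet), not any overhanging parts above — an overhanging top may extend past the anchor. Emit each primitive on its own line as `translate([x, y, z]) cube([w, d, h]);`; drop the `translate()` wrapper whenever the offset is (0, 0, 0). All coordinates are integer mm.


translate([445, 384, 0]) cube([62, 153, 2099]);
translate([1414, 384, 0]) cube([62, 153, 2099]);
translate([445, 384, 2099]) cube([1031, 153, 118]);


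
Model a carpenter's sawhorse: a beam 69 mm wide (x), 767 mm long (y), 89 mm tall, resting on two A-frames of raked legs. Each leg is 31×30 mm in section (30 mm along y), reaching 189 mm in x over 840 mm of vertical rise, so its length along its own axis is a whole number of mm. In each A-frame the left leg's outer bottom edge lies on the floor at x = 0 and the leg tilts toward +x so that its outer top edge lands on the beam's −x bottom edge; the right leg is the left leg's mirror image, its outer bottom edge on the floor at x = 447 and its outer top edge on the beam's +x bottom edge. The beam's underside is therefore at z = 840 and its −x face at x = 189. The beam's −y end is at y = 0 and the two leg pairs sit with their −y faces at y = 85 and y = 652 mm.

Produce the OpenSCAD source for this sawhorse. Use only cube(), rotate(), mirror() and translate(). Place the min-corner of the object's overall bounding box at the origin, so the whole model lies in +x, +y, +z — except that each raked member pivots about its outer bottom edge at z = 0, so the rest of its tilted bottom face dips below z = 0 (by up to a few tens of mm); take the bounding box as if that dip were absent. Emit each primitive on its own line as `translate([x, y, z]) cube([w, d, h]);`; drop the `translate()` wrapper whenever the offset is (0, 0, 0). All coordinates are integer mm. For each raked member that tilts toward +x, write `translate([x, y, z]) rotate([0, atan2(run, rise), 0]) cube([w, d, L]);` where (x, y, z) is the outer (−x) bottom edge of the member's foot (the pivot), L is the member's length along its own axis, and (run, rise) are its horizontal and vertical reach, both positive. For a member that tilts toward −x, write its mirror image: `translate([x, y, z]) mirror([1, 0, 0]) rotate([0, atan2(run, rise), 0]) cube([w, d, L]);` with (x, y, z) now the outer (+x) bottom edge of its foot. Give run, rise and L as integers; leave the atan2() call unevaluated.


translate([189, 0, 840]) cube([69, 767, 89]);
translate([0, 85, 0]) rotate([0, atan2(189, 840), 0]) cube([31, 30, 861]);
translate([447, 85, 0]) mirror([1, 0, 0]) rotate([0, atan2(189, 840), 0]) cube([31, 30, 861]);
translate([0, 652, 0]) rotate([0, atan2(189, 840), 0]) cube([31, 30, 861]);
translate([447, 652, 0]) mirror([1, 0, 0]) rotate([0, atan2(189, 840), 0]) cube([31, 30, 861]);


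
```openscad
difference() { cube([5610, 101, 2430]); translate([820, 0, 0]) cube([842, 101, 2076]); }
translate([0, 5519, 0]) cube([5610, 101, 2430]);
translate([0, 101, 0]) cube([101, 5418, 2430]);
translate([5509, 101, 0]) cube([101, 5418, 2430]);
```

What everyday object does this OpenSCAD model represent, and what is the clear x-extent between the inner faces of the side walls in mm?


A single room. The interior width is 5408 mm.

Four walls enclosing a rectangle with a door in the front wall — a room. Outside width 5610 minus two 101 mm walls gives 5408 mm.


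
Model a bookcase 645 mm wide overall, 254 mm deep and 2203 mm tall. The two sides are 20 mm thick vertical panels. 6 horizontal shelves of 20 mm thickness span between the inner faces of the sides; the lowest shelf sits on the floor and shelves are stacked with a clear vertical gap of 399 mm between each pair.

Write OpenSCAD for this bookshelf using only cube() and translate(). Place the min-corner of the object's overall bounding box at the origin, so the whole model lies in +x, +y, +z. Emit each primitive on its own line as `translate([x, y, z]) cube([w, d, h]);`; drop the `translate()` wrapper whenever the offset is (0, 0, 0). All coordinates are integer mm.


cube([20, 254, 2203]);
translate([625, 0, 0]) cube([20, 254, 2203]);
translate([20, 0, 0]) cube([605, 254, 20]);
translate([20, 0, 419]) cube([605, 254, 20]);
translate([20, 0, 838]) cube([605, 254, 20]);
translate([20, 0, 1257]) cube([605, 254, 20]);
translate([20, 0, 1676]) cube([605, 254, 20]);
translate([20, 0, 2095]) cube([605, 254, 20]);


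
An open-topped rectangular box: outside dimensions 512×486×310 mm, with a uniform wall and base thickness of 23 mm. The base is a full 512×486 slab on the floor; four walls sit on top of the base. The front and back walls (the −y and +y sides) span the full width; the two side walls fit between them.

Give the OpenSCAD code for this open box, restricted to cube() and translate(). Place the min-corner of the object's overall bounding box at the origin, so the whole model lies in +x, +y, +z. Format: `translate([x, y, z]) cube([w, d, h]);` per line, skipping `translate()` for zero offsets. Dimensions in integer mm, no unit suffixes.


cube([512, 486, 23]);
translate([0, 0, 23]) cube([512, 23, 287]);
translate([0, 463, 23]) cube([512, 23, 287]);
translate([0, 23, 23]) cube([23, 440, 287]);
translate([489, 23, 23]) cube([23, 440, 287]);


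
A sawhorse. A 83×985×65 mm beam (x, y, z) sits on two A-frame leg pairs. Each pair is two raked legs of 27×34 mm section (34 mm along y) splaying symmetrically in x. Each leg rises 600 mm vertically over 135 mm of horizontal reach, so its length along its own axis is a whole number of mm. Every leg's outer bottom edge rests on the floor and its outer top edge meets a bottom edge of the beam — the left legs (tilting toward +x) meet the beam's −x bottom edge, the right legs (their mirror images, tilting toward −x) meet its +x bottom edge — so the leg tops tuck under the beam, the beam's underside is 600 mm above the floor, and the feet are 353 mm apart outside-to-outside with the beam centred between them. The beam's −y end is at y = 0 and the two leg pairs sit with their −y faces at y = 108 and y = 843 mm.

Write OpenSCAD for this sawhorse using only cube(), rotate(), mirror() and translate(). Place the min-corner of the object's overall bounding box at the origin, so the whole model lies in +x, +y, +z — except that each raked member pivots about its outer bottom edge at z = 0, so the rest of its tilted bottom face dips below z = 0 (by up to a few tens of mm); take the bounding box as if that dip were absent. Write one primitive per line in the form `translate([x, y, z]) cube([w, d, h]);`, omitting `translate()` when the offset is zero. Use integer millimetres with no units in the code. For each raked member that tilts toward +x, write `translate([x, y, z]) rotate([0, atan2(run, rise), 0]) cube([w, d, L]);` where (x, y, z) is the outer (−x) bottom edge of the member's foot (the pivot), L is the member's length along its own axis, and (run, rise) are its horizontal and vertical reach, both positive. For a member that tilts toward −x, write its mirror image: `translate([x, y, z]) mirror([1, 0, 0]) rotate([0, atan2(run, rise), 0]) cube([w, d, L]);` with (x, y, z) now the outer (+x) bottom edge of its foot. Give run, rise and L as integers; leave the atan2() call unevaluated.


translate([135, 0, 600]) cube([83, 985, 65]);
translate([0, 108, 0]) rotate([0, atan2(135, 600), 0]) cube([27, 34, 615]);
translate([353, 108, 0]) mirror([1, 0, 0]) rotate([0, atan2(135, 600), 0]) cube([27, 34, 615]);
translate([0, 843, 0]) rotate([0, atan2(135, 600), 0]) cube([27, 34, 615]);
translate([353, 843, 0]) mirror([1, 0, 0]) rotate([0, atan2(135, 600), 0]) cube([27, 34, 615]);


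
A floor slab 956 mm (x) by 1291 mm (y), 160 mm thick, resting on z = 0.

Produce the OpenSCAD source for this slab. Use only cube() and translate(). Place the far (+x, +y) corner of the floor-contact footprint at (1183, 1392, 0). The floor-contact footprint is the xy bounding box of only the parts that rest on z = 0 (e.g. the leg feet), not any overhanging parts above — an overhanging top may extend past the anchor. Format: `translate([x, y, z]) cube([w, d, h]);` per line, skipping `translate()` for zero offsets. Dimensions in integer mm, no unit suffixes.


translate([227, 101, 0]) cube([956, 1291, 160]);


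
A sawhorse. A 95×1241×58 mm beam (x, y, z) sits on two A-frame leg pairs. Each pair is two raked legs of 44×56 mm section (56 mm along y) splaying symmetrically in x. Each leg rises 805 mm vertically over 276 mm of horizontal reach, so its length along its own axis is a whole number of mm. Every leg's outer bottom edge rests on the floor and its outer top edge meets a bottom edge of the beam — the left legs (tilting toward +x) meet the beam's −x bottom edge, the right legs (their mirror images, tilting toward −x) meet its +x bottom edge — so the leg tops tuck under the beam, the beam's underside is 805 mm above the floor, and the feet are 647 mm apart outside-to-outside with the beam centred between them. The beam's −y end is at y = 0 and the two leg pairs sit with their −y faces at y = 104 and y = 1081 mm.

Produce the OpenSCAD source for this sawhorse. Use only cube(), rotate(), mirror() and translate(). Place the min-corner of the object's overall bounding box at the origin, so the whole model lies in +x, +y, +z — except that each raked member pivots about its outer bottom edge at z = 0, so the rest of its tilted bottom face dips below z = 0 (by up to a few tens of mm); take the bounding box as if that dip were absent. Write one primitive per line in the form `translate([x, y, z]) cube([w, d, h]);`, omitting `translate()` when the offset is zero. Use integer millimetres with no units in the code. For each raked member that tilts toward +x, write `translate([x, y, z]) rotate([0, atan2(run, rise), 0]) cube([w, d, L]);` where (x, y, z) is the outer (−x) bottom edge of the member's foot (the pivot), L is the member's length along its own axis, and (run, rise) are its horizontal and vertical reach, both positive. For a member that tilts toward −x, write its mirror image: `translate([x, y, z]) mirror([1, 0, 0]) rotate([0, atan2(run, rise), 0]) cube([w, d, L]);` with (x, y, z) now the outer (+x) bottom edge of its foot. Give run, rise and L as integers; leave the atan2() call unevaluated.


// leg length = √(276² + 805²) = 851
// right-leg outer foot x = 2·276 + 95 = 647
// beam min-corner = (276, 0, 805)
translate([276, 0, 805]) cube([95, 1241, 58]);
translate([0, 104, 0]) rotate([0, atan2(276, 805), 0]) cube([44, 56, 851]);
translate([647, 104, 0]) mirror([1, 0, 0]) rotate([0, atan2(276, 805), 0]) cube([44, 56, 851]);
translate([0, 1081, 0]) rotate([0, atan2(276, 805), 0]) cube([44, 56, 851]);
translate([647, 1081, 0]) mirror([1, 0, 0]) rotate([0, atan2(276, 805), 0]) cube([44, 56, 851]);


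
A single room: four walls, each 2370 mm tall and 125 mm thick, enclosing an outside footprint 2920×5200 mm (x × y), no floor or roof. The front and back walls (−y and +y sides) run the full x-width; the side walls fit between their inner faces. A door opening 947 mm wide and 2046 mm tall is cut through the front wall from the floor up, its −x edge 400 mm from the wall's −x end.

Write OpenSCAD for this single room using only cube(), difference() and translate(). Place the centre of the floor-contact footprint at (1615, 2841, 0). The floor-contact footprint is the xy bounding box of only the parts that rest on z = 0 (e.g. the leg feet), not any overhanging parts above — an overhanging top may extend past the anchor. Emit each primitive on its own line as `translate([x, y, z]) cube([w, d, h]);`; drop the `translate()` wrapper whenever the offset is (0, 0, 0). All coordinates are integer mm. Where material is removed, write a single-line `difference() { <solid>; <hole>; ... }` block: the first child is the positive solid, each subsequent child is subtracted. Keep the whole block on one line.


difference() { translate([155, 241, 0]) cube([2920, 125, 2370]); translate([555, 241, 0]) cube([947, 125, 2046]); }
translate([155, 5316, 0]) cube([2920, 125, 2370]);
translate([155, 366, 0]) cube([125, 4950, 2370]);
translate([2950, 366, 0]) cube([125, 4950, 2370]);


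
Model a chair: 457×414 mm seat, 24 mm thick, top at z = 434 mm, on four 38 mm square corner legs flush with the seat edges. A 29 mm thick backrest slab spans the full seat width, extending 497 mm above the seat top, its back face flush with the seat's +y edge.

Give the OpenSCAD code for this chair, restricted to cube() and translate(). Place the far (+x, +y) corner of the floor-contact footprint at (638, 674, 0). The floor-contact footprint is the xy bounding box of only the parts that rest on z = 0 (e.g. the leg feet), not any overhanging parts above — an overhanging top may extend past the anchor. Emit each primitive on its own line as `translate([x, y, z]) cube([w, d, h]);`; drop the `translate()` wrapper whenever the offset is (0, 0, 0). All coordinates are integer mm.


// leg_h = 434 - 24 = 410
translate([181, 260, 410]) cube([457, 414, 24]);
translate([181, 260, 0]) cube([38, 38, 410]);
translate([600, 260, 0]) cube([38, 38, 410]);
translate([181, 636, 0]) cube([38, 38, 410]);
translate([600, 636, 0]) cube([38, 38, 410]);
translate([181, 645, 434]) cube([457, 29, 497]);


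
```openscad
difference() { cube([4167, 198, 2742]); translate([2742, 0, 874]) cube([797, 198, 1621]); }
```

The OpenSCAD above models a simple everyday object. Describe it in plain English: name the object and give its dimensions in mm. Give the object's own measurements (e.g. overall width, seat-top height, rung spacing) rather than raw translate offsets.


A wall 4167 mm long (x), 198 mm thick (y), 2742 mm tall, with a rectangular window opening cut through it. The opening is 797 mm wide and 1621 mm tall; its sill is at z = 874 mm and its near (−x) edge is 2742 mm from the wall's −x end. The opening passes through the full wall thickness.


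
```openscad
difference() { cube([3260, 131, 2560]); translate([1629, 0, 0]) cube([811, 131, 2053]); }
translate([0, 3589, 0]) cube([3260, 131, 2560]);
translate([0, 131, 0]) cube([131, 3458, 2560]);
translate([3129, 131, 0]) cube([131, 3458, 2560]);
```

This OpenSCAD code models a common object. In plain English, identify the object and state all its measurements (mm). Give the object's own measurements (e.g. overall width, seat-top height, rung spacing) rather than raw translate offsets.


A single room: four walls, each 2560 mm tall and 131 mm thick, enclosing an outside footprint 3260×3720 mm (x × y), no floor or roof. The front and back walls (−y and +y sides) run the full x-width; the side walls fit between their inner faces. A door opening 811 mm wide and 2053 mm tall is cut through the front wall from the floor up, its −x edge 1629 mm from the wall's −x end.


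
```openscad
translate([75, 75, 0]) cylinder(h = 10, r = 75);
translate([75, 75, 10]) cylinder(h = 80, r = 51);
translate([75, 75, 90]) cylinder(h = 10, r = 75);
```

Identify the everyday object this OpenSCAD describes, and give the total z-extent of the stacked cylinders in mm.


A spool. The overall height is 100 mm.

Three coaxial cylinders, large–small–large — a spool. Two 10 mm flanges and a 80 mm core give 10 + 80 + 10 = 100 mm.


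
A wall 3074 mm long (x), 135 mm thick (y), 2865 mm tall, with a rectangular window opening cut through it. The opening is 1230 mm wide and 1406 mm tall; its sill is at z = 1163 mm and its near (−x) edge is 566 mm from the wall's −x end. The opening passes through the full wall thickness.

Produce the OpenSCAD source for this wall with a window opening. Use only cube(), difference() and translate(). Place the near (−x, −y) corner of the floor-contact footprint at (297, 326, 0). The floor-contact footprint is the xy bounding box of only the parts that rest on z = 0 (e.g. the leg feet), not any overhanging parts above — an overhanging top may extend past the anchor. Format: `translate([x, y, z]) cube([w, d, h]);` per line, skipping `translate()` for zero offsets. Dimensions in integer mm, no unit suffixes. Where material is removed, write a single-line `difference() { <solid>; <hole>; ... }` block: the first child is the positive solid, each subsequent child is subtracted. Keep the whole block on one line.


difference() { translate([297, 326, 0]) cube([3074, 135, 2865]); translate([863, 326, 1163]) cube([1230, 135, 1406]); }


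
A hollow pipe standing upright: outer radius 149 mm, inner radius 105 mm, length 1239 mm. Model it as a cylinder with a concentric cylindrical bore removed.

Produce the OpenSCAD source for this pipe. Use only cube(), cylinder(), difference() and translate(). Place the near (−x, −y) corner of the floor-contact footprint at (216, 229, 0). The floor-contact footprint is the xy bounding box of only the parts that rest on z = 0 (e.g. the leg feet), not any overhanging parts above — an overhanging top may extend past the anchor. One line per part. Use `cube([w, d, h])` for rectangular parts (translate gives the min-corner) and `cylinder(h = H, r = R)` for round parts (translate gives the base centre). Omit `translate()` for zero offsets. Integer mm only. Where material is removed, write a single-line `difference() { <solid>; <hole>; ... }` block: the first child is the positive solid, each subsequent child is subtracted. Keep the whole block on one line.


difference() { translate([365, 378, 0]) cylinder(h = 1239, r = 149); translate([365, 378, 0]) cylinder(h = 1239, r = 105); }


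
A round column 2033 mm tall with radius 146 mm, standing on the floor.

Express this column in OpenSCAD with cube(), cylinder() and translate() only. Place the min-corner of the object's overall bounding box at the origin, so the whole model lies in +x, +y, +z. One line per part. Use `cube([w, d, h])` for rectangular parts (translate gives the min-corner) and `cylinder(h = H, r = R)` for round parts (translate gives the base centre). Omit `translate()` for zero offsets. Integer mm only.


translate([146, 146, 0]) cylinder(h = 2033, r = 146);


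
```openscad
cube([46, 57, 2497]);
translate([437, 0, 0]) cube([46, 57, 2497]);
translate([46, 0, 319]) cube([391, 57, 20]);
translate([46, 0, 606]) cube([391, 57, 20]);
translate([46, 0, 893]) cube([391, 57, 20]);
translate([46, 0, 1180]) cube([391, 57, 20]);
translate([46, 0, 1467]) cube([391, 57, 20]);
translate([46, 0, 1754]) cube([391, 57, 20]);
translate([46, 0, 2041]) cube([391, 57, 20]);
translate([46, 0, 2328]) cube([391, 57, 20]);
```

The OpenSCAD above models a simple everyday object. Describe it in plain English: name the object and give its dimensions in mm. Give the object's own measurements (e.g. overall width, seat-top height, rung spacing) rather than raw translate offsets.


A straight ladder. Two 46×57 mm vertical rails, 2497 mm tall, stand 483 mm apart (outside-to-outside) with their front faces coplanar on the −y side. 8 rungs, each 57 mm deep and 20 mm tall, span between the inner faces of the rails, front faces flush with the rails. The lowest rung's underside is at z = 319 mm and rungs are spaced 287 mm apart (underside to underside).


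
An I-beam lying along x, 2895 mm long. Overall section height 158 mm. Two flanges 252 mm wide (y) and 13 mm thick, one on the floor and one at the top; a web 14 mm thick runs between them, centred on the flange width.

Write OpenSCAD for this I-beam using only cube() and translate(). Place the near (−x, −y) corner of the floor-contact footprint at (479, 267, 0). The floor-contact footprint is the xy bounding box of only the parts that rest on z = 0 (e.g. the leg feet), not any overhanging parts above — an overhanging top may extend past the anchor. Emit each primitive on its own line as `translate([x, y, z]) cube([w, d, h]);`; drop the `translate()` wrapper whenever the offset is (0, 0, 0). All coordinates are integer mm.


translate([479, 267, 0]) cube([2895, 252, 13]);
translate([479, 386, 13]) cube([2895, 14, 132]);
translate([479, 267, 145]) cube([2895, 252, 13]);


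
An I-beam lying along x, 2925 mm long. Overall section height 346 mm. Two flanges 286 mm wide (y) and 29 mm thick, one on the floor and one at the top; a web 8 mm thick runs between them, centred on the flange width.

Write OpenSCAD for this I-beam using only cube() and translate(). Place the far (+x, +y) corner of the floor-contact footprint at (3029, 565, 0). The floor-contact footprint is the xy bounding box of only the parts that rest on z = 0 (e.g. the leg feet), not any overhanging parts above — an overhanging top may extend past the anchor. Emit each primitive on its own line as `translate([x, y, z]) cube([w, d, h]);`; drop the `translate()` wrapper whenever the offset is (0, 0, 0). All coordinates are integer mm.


translate([104, 279, 0]) cube([2925, 286, 29]);
translate([104, 418, 29]) cube([2925, 8, 288]);
translate([104, 279, 317]) cube([2925, 286, 29]);


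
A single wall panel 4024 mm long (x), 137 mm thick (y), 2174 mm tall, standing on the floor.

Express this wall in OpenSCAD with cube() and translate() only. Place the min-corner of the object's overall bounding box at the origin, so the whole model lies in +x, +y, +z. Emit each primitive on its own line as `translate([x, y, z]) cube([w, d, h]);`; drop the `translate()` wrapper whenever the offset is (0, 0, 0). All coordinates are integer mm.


cube([4024, 137, 2174]);


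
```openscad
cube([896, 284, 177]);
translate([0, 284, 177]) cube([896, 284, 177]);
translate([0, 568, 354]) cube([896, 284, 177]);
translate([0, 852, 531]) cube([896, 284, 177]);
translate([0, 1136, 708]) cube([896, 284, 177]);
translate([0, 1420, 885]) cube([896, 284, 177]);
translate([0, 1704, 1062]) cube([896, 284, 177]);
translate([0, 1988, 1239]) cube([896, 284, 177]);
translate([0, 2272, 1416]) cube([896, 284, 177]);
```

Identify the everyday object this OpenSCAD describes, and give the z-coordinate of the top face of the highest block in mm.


A staircase. The total rise is 1593 mm.

9 identical blocks, each offset up and back from the previous — a staircase. Each step is 177 mm tall and there are 9 of them, so the total rise is 9 × 177 = 1593 mm.


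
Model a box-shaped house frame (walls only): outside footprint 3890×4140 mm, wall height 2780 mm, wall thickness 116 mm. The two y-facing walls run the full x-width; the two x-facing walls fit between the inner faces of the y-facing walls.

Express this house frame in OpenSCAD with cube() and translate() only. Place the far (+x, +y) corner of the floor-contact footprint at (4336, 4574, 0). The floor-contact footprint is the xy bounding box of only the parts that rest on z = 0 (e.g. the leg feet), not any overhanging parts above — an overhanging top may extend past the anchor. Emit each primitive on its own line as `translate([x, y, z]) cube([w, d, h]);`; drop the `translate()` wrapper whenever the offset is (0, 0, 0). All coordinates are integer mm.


translate([446, 434, 0]) cube([3890, 116, 2780]);
translate([446, 4458, 0]) cube([3890, 116, 2780]);
translate([446, 550, 0]) cube([116, 3908, 2780]);
translate([4220, 550, 0]) cube([116, 3908, 2780]);


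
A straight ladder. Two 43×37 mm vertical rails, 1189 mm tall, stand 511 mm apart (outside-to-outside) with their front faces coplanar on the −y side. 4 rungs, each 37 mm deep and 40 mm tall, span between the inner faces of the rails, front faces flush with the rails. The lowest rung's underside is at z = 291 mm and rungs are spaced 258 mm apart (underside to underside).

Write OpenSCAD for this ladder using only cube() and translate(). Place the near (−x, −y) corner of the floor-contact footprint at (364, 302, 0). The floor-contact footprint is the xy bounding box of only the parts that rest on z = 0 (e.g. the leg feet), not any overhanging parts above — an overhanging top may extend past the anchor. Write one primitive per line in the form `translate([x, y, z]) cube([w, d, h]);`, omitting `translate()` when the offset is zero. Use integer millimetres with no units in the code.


// rung span = 511 - 2*43 = 425
// rung[k] z = 291 + k*258
translate([364, 302, 0]) cube([43, 37, 1189]);
translate([832, 302, 0]) cube([43, 37, 1189]);
translate([407, 302, 291]) cube([425, 37, 40]);
translate([407, 302, 549]) cube([425, 37, 40]);
translate([407, 302, 807]) cube([425, 37, 40]);
translate([407, 302, 1065]) cube([425, 37, 40]);


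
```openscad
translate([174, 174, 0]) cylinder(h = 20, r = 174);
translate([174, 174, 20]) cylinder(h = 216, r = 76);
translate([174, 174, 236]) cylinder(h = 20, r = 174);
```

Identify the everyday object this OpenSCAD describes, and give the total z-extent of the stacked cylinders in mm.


A spool. The overall height is 256 mm.

Three coaxial cylinders, large–small–large — a spool. Two 20 mm flanges and a 216 mm core give 20 + 216 + 20 = 256 mm.


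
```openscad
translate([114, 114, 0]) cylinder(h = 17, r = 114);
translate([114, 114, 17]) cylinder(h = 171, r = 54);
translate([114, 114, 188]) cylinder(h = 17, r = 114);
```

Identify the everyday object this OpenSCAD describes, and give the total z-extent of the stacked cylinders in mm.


A spool. The overall height is 205 mm.

Three coaxial cylinders, large–small–large — a spool. Two 17 mm flanges and a 171 mm core give 17 + 171 + 17 = 205 mm.


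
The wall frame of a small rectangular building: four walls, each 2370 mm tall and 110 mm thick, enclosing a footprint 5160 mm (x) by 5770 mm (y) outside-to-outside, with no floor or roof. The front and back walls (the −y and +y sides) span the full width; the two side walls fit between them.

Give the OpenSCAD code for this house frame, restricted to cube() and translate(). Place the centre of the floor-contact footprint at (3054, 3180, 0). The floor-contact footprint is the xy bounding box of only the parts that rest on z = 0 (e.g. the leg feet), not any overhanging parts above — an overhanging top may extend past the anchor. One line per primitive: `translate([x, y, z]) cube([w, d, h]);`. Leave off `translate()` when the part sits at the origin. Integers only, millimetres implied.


translate([474, 295, 0]) cube([5160, 110, 2370]);
translate([474, 5955, 0]) cube([5160, 110, 2370]);
translate([474, 405, 0]) cube([110, 5550, 2370]);
translate([5524, 405, 0]) cube([110, 5550, 2370]);


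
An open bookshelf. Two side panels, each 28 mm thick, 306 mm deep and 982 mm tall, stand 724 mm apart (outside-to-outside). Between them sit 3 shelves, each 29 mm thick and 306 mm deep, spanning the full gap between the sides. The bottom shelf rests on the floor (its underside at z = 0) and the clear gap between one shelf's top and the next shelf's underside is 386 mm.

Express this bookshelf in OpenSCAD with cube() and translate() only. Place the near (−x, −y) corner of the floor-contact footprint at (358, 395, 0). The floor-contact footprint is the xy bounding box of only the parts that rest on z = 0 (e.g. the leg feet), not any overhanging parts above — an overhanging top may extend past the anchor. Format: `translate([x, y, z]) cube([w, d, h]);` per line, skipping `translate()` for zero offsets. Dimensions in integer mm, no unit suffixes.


translate([358, 395, 0]) cube([28, 306, 982]);
translate([1054, 395, 0]) cube([28, 306, 982]);
translate([386, 395, 0]) cube([668, 306, 29]);
translate([386, 395, 415]) cube([668, 306, 29]);
translate([386, 395, 830]) cube([668, 306, 29]);


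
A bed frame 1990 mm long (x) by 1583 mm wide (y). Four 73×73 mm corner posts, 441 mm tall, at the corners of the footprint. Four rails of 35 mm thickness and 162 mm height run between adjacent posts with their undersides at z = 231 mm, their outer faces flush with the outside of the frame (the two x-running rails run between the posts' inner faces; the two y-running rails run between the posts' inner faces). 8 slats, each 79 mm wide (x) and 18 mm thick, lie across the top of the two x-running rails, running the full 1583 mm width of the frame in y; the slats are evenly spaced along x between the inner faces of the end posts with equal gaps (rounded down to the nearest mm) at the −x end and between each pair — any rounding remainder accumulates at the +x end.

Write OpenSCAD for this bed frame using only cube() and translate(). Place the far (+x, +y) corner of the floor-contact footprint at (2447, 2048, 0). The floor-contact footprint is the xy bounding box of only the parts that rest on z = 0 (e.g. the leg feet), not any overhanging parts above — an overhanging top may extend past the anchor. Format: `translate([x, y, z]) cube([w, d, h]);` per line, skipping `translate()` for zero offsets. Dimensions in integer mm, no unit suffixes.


// slat z = rail_z + rail_h = 231 + 162 = 393
// slat gap = ⌊(1844 − 8·79) / 9⌋ = 134
translate([457, 465, 0]) cube([73, 73, 441]);
translate([457, 1975, 0]) cube([73, 73, 441]);
translate([2374, 465, 0]) cube([73, 73, 441]);
translate([2374, 1975, 0]) cube([73, 73, 441]);
translate([530, 465, 231]) cube([1844, 35, 162]);
translate([530, 2013, 231]) cube([1844, 35, 162]);
translate([457, 538, 231]) cube([35, 1437, 162]);
translate([2412, 538, 231]) cube([35, 1437, 162]);
translate([664, 465, 393]) cube([79, 1583, 18]);
translate([877, 465, 393]) cube([79, 1583, 18]);
translate([1090, 465, 393]) cube([79, 1583, 18]);
translate([1303, 465, 393]) cube([79, 1583, 18]);
translate([1516, 465, 393]) cube([79, 1583, 18]);
translate([1729, 465, 393]) cube([79, 1583, 18]);
translate([1942, 465, 393]) cube([79, 1583, 18]);
translate([2155, 465, 393]) cube([79, 1583, 18]);


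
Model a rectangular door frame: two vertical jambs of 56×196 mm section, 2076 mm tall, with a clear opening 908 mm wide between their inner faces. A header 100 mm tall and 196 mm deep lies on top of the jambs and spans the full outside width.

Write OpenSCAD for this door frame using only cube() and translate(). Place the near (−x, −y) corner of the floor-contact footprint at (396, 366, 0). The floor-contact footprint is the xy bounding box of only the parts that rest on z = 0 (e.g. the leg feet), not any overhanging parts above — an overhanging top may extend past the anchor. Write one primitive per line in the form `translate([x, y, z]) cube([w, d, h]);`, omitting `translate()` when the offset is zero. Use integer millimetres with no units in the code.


translate([396, 366, 0]) cube([56, 196, 2076]);
translate([1360, 366, 0]) cube([56, 196, 2076]);
translate([396, 366, 2076]) cube([1020, 196, 100]);


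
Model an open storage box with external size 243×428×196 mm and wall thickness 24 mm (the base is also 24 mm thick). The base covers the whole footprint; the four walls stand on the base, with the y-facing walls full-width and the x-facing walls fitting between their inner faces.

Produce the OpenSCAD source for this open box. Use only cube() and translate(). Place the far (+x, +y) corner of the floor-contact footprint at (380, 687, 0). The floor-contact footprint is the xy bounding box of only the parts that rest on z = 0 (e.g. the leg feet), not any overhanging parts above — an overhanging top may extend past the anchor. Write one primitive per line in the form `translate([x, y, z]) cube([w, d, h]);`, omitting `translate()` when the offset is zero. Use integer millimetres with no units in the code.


translate([137, 259, 0]) cube([243, 428, 24]);
translate([137, 259, 24]) cube([243, 24, 172]);
translate([137, 663, 24]) cube([243, 24, 172]);
translate([137, 283, 24]) cube([24, 380, 172]);
translate([356, 283, 24]) cube([24, 380, 172]);


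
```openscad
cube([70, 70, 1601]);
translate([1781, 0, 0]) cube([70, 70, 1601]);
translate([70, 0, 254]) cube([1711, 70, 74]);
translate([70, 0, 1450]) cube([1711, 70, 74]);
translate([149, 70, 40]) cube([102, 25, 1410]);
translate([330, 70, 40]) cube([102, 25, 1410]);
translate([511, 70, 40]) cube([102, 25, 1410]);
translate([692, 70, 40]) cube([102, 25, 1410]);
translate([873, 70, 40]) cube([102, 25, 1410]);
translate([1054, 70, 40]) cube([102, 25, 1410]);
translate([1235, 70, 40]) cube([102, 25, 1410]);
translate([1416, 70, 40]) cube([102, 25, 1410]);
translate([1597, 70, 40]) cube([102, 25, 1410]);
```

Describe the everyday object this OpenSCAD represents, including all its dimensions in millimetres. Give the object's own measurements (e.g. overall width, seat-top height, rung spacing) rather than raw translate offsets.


A fence section. Two 70×70 mm posts, 1601 mm tall, stand on the floor with a clear span of 1711 mm between their inner faces. Two horizontal rails of 70×74 mm section span the gap between the posts with their undersides at z = 254 mm and z = 1450 mm, flush with the posts' −y face. 9 pickets, each 102 mm wide, 25 mm thick and 1410 mm tall, are fixed to the +y face of the rails with their bottoms at z = 40 mm, spaced across the span with a 79 mm gap after the −x post and between neighbouring pickets, with 82 mm left before the +x post.


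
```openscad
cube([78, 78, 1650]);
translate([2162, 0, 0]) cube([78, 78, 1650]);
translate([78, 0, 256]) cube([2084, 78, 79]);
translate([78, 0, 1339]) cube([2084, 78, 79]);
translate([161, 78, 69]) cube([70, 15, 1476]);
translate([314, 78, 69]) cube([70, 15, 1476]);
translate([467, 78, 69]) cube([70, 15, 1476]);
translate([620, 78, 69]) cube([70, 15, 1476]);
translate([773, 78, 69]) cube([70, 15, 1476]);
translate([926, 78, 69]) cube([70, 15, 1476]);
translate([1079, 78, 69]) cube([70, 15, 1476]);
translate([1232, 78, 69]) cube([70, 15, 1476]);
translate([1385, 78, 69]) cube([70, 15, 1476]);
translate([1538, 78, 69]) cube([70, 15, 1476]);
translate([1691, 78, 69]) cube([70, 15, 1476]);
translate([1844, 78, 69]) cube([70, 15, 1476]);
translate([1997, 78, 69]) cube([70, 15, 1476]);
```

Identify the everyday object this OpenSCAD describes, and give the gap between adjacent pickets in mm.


A fence section. The picket gap is 83 mm.

Two posts, two rails, 13 pickets — a fence section. Span 2084 mm holds 13 pickets of 70 mm with 14 equal gaps: ⌊(2084 − 13·70) / 14⌋ = 83 mm.
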